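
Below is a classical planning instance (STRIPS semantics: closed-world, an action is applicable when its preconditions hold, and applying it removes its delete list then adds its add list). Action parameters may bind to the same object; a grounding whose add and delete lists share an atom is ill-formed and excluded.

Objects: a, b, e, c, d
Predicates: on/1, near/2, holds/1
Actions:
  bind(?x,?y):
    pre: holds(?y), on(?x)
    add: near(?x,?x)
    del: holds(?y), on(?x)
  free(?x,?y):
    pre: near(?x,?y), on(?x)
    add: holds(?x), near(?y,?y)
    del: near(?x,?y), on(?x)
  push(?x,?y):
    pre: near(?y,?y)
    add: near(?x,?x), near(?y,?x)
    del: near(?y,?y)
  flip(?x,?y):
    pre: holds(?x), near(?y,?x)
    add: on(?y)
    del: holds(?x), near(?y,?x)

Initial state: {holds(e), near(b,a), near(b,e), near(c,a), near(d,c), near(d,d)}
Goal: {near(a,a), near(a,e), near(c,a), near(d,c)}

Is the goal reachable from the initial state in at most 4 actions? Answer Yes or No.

Yes

1. push(a,d)  →  {holds(e), near(a,a), near(b,a), near(b,e), near(c,a), near(d,a), near(d,c)}
2. push(e,a)  →  {holds(e), near(a,e), near(b,a), near(b,e), near(c,a), near(d,a), near(d,c), near(e,e)}
3. push(a,e)  →  {holds(e), near(a,a), near(a,e), near(b,a), near(b,e), near(c,a), near(d,a), near(d,c), near(e,a)}
optimal plan length = 3; 3 ≤ 4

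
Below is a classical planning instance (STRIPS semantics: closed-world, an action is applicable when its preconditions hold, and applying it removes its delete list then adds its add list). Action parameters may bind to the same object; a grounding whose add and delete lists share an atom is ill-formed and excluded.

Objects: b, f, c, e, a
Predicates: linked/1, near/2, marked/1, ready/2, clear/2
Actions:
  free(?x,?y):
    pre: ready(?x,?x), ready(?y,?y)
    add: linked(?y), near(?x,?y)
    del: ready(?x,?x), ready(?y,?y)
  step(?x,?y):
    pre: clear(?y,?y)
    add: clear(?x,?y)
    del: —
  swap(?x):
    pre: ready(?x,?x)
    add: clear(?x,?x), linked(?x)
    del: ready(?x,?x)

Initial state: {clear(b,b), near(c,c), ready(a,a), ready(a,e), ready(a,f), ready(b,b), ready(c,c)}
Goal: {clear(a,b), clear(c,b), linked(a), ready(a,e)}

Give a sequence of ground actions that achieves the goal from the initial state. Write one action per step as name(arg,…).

1. free(b,a)  →  {clear(b,b), linked(a), near(b,a), near(c,c), ready(a,e), ready(a,f), ready(c,c)}
2. step(c,b)  →  {clear(b,b), clear(c,b), linked(a), near(b,a), near(c,c), ready(a,e), ready(a,f), ready(c,c)}
3. step(a,b)  →  {clear(a,b), clear(b,b), clear(c,b), linked(a), near(b,a), near(c,c), ready(a,e), ready(a,f), ready(c,c)}

free(b,a); step(c,b); step(a,b)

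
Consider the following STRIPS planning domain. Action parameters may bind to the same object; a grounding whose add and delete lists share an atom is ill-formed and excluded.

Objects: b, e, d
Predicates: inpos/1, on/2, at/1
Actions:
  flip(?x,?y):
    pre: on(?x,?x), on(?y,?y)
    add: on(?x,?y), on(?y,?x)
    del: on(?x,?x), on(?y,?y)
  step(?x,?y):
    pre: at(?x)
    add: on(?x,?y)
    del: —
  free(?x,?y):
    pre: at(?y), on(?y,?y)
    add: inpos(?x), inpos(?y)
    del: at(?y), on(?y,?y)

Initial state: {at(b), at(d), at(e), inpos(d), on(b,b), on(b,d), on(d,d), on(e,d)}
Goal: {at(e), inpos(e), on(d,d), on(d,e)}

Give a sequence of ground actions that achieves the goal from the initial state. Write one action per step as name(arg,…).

1. step(d,e)  →  {at(b), at(d), at(e), inpos(d), on(b,b), on(b,d), on(d,d), on(d,e), on(e,d)}
2. free(e,b)  →  {at(d), at(e), inpos(b), inpos(d), inpos(e), on(b,d), on(d,d), on(d,e), on(e,d)}

step(d,e); free(e,b)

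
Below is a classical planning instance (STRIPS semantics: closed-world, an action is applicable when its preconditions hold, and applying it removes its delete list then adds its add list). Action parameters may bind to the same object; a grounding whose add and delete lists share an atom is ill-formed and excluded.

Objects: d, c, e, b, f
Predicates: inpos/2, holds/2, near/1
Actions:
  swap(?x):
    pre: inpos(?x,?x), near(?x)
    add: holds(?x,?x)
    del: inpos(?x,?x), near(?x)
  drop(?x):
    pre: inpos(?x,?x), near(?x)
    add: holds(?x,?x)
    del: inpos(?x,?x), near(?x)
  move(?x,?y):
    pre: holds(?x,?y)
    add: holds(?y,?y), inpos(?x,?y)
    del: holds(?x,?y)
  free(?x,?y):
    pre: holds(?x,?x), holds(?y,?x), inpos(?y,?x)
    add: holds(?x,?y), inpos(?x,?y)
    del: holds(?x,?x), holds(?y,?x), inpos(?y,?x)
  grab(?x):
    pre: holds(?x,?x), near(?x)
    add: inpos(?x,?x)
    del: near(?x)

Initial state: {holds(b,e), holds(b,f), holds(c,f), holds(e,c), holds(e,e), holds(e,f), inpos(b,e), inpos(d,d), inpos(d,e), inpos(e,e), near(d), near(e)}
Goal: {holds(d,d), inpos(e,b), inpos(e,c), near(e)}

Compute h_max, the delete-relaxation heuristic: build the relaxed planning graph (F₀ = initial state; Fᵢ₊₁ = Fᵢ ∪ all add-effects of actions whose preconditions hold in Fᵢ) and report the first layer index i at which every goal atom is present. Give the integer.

1

F0 = init (12 atoms)
F1 = F0 ∪ {holds(c,c), holds(d,d), holds(e,b), holds(f,f), inpos(b,f), inpos(c,f), inpos(e,b), inpos(e,c), inpos(e,f)}  (21 atoms)
goal ⊆ F1  ⇒  h_max = 1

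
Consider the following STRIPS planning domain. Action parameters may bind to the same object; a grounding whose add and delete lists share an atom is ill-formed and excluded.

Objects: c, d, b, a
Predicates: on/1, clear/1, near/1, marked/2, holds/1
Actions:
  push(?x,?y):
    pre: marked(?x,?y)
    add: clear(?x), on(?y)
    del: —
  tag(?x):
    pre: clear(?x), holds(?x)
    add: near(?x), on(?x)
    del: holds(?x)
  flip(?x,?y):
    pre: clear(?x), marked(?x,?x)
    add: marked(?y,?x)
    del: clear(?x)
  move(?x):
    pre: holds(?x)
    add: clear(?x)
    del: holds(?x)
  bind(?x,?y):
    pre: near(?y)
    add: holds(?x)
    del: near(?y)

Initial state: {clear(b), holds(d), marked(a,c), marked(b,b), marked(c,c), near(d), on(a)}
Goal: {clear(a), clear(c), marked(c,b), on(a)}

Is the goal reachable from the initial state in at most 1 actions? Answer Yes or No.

1. push(c,c)  →  {clear(b), clear(c), holds(d), marked(a,c), marked(b,b), marked(c,c), near(d), on(a), on(c)}
2. push(a,c)  →  {clear(a), clear(b), clear(c), holds(d), marked(a,c), marked(b,b), marked(c,c), near(d), on(a), on(c)}
3. flip(b,c)  →  {clear(a), clear(c), holds(d), marked(a,c), marked(b,b), marked(c,b), marked(c,c), near(d), on(a), on(c)}
optimal plan length = 3; 3 > 1

No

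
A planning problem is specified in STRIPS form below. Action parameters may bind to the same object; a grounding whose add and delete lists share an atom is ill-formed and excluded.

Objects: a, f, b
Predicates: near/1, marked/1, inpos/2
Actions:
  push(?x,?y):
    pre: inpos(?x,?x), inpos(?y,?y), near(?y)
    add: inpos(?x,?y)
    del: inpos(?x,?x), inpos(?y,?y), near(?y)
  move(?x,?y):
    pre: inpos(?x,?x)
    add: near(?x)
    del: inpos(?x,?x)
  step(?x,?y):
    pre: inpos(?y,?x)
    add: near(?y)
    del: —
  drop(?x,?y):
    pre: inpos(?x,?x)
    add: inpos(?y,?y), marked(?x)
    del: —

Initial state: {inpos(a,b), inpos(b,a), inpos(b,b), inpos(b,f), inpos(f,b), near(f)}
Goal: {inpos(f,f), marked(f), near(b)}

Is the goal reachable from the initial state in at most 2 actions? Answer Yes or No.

1. step(a,b)  →  {inpos(a,b), inpos(b,a), inpos(b,b), inpos(b,f), inpos(f,b), near(b), near(f)}
2. drop(b,f)  →  {inpos(a,b), inpos(b,a), inpos(b,b), inpos(b,f), inpos(f,b), inpos(f,f), marked(b), near(b), near(f)}
3. drop(f,a)  →  {inpos(a,a), inpos(a,b), inpos(b,a), inpos(b,b), inpos(b,f), inpos(f,b), inpos(f,f), marked(b), marked(f), near(b), near(f)}
optimal plan length = 3; 3 > 2

No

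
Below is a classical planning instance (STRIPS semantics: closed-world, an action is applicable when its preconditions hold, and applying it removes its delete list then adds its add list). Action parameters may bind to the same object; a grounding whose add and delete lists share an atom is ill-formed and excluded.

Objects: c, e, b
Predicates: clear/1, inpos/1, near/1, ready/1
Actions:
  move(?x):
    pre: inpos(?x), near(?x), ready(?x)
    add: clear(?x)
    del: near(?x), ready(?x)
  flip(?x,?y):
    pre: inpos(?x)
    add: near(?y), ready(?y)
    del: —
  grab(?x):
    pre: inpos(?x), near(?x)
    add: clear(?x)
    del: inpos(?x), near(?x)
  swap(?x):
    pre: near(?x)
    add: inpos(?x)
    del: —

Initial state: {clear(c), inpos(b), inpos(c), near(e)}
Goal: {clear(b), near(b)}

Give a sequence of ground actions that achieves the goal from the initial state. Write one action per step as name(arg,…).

flip(c,b); move(b); flip(c,b)

1. flip(c,b)  →  {clear(c), inpos(b), inpos(c), near(b), near(e), ready(b)}
2. move(b)  →  {clear(b), clear(c), inpos(b), inpos(c), near(e)}
3. flip(c,b)  →  {clear(b), clear(c), inpos(b), inpos(c), near(b), near(e), ready(b)}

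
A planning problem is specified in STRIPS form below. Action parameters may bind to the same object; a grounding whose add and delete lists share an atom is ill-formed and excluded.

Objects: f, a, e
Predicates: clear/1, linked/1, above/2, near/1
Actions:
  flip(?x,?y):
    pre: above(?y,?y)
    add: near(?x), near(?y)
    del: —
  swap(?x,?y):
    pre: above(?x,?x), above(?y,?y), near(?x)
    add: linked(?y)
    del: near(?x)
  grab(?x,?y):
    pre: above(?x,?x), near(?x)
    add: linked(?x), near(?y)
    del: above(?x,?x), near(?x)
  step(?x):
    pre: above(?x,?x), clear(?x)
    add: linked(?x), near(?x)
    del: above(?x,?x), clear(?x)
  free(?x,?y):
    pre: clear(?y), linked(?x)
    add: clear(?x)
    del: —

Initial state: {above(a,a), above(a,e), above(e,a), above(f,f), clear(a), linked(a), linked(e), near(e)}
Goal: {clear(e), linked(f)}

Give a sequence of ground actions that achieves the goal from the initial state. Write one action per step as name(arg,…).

flip(f,f); swap(f,f); free(e,a)

1. flip(f,f)  →  {above(a,a), above(a,e), above(e,a), above(f,f), clear(a), linked(a), linked(e), near(e), near(f)}
2. swap(f,f)  →  {above(a,a), above(a,e), above(e,a), above(f,f), clear(a), linked(a), linked(e), linked(f), near(e)}
3. free(e,a)  →  {above(a,a), above(a,e), above(e,a), above(f,f), clear(a), clear(e), linked(a), linked(e), linked(f), near(e)}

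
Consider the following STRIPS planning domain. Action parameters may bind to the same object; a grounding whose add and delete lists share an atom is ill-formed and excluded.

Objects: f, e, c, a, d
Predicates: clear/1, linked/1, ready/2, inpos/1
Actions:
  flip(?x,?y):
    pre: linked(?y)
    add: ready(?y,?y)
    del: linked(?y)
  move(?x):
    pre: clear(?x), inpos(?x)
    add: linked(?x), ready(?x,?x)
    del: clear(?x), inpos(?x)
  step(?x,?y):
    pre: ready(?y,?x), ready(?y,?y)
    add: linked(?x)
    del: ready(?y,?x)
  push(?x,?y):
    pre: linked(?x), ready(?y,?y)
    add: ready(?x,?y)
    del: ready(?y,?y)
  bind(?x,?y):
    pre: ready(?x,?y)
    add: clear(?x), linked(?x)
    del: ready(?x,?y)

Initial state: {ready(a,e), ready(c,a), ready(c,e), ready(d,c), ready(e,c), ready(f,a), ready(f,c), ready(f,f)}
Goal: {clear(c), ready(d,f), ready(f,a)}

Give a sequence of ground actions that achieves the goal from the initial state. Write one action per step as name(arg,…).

bind(c,e); bind(d,c); push(d,f)

1. bind(c,e)  →  {clear(c), linked(c), ready(a,e), ready(c,a), ready(d,c), ready(e,c), ready(f,a), ready(f,c), ready(f,f)}
2. bind(d,c)  →  {clear(c), clear(d), linked(c), linked(d), ready(a,e), ready(c,a), ready(e,c), ready(f,a), ready(f,c), ready(f,f)}
3. push(d,f)  →  {clear(c), clear(d), linked(c), linked(d), ready(a,e), ready(c,a), ready(d,f), ready(e,c), ready(f,a), ready(f,c)}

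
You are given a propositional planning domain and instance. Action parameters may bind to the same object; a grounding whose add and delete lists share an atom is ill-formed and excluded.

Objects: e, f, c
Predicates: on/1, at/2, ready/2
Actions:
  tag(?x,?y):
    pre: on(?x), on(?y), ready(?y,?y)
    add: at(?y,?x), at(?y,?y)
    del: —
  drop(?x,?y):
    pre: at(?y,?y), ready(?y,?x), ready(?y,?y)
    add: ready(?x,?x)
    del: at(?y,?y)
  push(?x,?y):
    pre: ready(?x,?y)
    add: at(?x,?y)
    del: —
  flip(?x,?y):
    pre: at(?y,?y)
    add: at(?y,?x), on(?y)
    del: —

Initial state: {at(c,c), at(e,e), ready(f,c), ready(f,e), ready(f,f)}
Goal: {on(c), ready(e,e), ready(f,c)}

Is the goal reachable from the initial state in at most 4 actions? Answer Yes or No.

1. push(f,f)  →  {at(c,c), at(e,e), at(f,f), ready(f,c), ready(f,e), ready(f,f)}
2. drop(e,f)  →  {at(c,c), at(e,e), ready(e,e), ready(f,c), ready(f,e), ready(f,f)}
3. flip(e,c)  →  {at(c,c), at(c,e), at(e,e), on(c), ready(e,e), ready(f,c), ready(f,e), ready(f,f)}
optimal plan length = 3; 3 ≤ 4

Yes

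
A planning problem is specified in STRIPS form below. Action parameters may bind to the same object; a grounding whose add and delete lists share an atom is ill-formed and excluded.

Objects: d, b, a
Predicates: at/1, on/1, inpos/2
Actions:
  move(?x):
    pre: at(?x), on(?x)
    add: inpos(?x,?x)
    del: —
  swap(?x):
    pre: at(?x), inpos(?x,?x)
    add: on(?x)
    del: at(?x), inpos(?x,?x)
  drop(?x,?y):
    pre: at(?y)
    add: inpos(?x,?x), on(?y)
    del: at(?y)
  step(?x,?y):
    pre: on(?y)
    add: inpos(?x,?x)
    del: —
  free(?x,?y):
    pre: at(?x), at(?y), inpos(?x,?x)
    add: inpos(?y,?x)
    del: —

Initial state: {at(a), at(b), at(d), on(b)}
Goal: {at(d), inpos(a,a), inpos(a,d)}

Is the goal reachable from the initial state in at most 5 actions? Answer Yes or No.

Yes

1. drop(d,b)  →  {at(a), at(d), inpos(d,d), on(b)}
2. step(a,b)  →  {at(a), at(d), inpos(a,a), inpos(d,d), on(b)}
3. free(d,a)  →  {at(a), at(d), inpos(a,a), inpos(a,d), inpos(d,d), on(b)}
optimal plan length = 3; 3 ≤ 5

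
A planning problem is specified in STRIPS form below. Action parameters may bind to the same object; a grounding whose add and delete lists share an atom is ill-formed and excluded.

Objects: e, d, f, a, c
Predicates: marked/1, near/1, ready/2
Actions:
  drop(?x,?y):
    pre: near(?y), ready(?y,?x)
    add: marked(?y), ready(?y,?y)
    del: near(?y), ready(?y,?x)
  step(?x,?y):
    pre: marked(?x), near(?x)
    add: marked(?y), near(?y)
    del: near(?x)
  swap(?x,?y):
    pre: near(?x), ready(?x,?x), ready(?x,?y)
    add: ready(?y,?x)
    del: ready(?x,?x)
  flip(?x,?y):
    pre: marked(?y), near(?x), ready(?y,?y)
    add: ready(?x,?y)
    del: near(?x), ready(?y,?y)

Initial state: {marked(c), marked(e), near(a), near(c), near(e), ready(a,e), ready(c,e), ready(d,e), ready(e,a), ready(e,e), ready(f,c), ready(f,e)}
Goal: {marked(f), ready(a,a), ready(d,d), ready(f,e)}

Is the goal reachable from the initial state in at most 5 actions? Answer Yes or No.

Yes

1. drop(e,a)  →  {marked(a), marked(c), marked(e), near(c), near(e), ready(a,a), ready(c,e), ready(d,e), ready(e,a), ready(e,e), ready(f,c), ready(f,e)}
2. step(e,d)  →  {marked(a), marked(c), marked(d), marked(e), near(c), near(d), ready(a,a), ready(c,e), ready(d,e), ready(e,a), ready(e,e), ready(f,c), ready(f,e)}
3. drop(e,d)  →  {marked(a), marked(c), marked(d), marked(e), near(c), ready(a,a), ready(c,e), ready(d,d), ready(e,a), ready(e,e), ready(f,c), ready(f,e)}
4. step(c,f)  →  {marked(a), marked(c), marked(d), marked(e), marked(f), near(f), ready(a,a), ready(c,e), ready(d,d), ready(e,a), ready(e,e), ready(f,c), ready(f,e)}
optimal plan length = 4; 4 ≤ 5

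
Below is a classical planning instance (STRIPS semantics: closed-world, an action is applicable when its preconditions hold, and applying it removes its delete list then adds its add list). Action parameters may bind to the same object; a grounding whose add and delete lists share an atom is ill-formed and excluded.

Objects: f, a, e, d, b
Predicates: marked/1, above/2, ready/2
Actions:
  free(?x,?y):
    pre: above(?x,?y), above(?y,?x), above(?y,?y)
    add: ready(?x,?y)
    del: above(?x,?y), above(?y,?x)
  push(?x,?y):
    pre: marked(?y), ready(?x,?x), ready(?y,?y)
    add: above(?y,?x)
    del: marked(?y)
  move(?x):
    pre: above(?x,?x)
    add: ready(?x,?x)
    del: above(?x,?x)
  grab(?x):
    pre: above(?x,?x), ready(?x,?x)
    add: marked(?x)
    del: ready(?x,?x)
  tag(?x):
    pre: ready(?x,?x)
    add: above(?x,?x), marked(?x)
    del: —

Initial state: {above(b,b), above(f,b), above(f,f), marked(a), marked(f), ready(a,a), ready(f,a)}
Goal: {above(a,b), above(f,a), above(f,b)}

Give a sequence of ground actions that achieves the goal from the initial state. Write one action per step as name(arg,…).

1. free(f,f)  →  {above(b,b), above(f,b), marked(a), marked(f), ready(a,a), ready(f,a), ready(f,f)}
2. free(b,b)  →  {above(f,b), marked(a), marked(f), ready(a,a), ready(b,b), ready(f,a), ready(f,f)}
3. push(a,f)  →  {above(f,a), above(f,b), marked(a), ready(a,a), ready(b,b), ready(f,a), ready(f,f)}
4. push(b,a)  →  {above(a,b), above(f,a), above(f,b), ready(a,a), ready(b,b), ready(f,a), ready(f,f)}

free(f,f); free(b,b); push(a,f); push(b,a)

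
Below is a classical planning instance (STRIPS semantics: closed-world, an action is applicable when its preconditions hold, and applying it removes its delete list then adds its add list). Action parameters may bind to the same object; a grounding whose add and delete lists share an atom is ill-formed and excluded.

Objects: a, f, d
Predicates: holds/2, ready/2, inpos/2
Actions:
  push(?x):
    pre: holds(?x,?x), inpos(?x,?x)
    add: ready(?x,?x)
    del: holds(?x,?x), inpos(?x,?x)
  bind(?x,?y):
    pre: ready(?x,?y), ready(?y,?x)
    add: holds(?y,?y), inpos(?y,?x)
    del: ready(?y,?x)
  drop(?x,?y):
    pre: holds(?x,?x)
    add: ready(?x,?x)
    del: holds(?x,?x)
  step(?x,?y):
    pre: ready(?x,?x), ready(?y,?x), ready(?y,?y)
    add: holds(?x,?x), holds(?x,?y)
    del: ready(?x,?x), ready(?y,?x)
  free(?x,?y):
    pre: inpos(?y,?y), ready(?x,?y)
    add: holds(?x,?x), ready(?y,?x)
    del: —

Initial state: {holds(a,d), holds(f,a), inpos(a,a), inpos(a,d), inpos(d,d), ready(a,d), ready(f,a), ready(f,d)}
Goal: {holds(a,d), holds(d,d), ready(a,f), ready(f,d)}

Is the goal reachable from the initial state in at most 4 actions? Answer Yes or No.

Yes

1. free(a,d)  →  {holds(a,a), holds(a,d), holds(f,a), inpos(a,a), inpos(a,d), inpos(d,d), ready(a,d), ready(d,a), ready(f,a), ready(f,d)}
2. bind(a,d)  →  {holds(a,a), holds(a,d), holds(d,d), holds(f,a), inpos(a,a), inpos(a,d), inpos(d,a), inpos(d,d), ready(a,d), ready(f,a), ready(f,d)}
3. free(f,a)  →  {holds(a,a), holds(a,d), holds(d,d), holds(f,a), holds(f,f), inpos(a,a), inpos(a,d), inpos(d,a), inpos(d,d), ready(a,d), ready(a,f), ready(f,a), ready(f,d)}
optimal plan length = 3; 3 ≤ 4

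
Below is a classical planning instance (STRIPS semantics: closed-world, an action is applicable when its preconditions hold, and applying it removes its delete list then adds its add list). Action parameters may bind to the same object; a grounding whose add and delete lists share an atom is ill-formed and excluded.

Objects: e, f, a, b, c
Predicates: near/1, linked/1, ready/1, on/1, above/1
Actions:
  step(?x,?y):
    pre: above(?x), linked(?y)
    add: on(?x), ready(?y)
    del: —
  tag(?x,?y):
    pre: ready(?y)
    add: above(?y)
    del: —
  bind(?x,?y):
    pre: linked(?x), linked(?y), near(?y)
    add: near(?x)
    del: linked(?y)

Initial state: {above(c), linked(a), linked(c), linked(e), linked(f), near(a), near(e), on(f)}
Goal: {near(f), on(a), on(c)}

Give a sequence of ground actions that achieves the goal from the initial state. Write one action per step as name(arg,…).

step(c,a); tag(e,a); step(a,e); bind(f,e)

1. step(c,a)  →  {above(c), linked(a), linked(c), linked(e), linked(f), near(a), near(e), on(c), on(f), ready(a)}
2. tag(e,a)  →  {above(a), above(c), linked(a), linked(c), linked(e), linked(f), near(a), near(e), on(c), on(f), ready(a)}
3. step(a,e)  →  {above(a), above(c), linked(a), linked(c), linked(e), linked(f), near(a), near(e), on(a), on(c), on(f), ready(a), ready(e)}
4. bind(f,e)  →  {above(a), above(c), linked(a), linked(c), linked(f), near(a), near(e), near(f), on(a), on(c), on(f), ready(a), ready(e)}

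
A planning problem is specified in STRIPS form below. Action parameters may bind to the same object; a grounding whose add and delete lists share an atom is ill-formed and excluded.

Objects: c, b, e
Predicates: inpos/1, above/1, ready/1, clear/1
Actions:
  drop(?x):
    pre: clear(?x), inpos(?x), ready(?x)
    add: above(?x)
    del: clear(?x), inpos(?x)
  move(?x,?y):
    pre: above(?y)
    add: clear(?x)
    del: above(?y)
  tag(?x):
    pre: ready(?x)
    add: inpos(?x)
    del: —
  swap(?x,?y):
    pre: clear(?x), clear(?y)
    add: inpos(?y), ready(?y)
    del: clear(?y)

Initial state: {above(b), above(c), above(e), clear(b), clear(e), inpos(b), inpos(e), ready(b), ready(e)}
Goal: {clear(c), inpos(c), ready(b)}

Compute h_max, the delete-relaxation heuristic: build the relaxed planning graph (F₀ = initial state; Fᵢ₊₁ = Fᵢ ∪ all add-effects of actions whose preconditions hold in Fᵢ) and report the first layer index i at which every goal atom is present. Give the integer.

2

F0 = init (9 atoms)
F1 = F0 ∪ {clear(c)}  (10 atoms)
F2 = F1 ∪ {inpos(c), ready(c)}  (12 atoms)
goal ⊆ F2  ⇒  h_max = 2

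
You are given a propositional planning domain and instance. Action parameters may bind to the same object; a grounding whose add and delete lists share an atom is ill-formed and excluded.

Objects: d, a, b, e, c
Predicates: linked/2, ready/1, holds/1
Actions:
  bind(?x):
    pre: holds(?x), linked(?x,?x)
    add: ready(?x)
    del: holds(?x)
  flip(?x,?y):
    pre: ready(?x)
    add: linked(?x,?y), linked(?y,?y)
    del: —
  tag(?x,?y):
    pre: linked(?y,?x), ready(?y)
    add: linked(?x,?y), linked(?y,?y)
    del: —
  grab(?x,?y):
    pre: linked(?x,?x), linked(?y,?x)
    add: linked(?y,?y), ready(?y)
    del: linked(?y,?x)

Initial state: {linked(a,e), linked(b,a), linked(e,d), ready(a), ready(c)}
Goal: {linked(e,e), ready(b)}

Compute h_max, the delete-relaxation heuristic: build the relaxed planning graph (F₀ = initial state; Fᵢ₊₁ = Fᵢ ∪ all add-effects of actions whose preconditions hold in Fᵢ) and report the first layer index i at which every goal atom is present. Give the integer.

2

F0 = init (5 atoms)
F1 = F0 ∪ {linked(a,a), linked(a,b), linked(a,c), linked(a,d), linked(b,b), linked(c,a), linked(c,b), linked(c,c), linked(c,d), linked(c,e), linked(d,d), linked(e,a), linked(e,e)}  (18 atoms)
F2 = F1 ∪ {linked(b,c), linked(d,a), linked(d,c), linked(e,c), ready(b), ready(e)}  (24 atoms)
goal ⊆ F2  ⇒  h_max = 2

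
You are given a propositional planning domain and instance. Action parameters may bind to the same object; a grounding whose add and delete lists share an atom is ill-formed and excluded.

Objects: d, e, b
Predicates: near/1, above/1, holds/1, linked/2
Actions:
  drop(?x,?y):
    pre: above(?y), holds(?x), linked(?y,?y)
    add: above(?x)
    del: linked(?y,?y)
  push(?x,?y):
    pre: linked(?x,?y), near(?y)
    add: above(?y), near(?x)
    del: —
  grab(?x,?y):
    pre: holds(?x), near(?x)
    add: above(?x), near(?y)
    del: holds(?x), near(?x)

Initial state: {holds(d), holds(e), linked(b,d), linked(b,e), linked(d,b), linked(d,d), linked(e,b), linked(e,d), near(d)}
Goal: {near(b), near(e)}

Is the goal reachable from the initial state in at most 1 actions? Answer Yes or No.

1. push(e,d)  →  {above(d), holds(d), holds(e), linked(b,d), linked(b,e), linked(d,b), linked(d,d), linked(e,b), linked(e,d), near(d), near(e)}
2. push(b,d)  →  {above(d), holds(d), holds(e), linked(b,d), linked(b,e), linked(d,b), linked(d,d), linked(e,b), linked(e,d), near(b), near(d), near(e)}
optimal plan length = 2; 2 > 1

No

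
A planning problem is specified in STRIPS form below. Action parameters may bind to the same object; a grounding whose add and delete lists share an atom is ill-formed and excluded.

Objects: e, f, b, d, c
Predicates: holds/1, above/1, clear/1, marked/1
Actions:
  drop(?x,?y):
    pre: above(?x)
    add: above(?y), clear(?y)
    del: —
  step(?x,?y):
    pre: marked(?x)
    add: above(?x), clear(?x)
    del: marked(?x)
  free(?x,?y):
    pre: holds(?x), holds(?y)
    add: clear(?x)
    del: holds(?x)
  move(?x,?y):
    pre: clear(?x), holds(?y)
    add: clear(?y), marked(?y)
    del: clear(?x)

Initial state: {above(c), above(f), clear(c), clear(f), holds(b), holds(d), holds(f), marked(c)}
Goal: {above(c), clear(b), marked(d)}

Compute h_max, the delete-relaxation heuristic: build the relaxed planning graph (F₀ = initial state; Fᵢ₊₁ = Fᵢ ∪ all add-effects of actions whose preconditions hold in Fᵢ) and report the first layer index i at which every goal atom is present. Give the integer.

1

F0 = init (8 atoms)
F1 = F0 ∪ {above(b), above(d), above(e), clear(b), clear(d), clear(e), marked(b), marked(d), marked(f)}  (17 atoms)
goal ⊆ F1  ⇒  h_max = 1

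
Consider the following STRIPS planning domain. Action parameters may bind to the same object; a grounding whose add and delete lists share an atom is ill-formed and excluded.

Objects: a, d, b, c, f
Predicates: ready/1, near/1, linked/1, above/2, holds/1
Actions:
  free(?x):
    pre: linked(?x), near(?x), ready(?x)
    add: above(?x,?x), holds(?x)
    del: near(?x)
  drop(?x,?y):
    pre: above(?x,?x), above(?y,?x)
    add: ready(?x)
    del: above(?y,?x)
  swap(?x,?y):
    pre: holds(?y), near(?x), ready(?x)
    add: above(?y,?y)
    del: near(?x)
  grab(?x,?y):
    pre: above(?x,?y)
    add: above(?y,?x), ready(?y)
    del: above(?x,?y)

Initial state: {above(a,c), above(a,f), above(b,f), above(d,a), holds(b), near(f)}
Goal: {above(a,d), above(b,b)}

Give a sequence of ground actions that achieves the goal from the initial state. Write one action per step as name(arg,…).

grab(a,f); swap(f,b); grab(d,a)

1. grab(a,f)  →  {above(a,c), above(b,f), above(d,a), above(f,a), holds(b), near(f), ready(f)}
2. swap(f,b)  →  {above(a,c), above(b,b), above(b,f), above(d,a), above(f,a), holds(b), ready(f)}
3. grab(d,a)  →  {above(a,c), above(a,d), above(b,b), above(b,f), above(f,a), holds(b), ready(a), ready(f)}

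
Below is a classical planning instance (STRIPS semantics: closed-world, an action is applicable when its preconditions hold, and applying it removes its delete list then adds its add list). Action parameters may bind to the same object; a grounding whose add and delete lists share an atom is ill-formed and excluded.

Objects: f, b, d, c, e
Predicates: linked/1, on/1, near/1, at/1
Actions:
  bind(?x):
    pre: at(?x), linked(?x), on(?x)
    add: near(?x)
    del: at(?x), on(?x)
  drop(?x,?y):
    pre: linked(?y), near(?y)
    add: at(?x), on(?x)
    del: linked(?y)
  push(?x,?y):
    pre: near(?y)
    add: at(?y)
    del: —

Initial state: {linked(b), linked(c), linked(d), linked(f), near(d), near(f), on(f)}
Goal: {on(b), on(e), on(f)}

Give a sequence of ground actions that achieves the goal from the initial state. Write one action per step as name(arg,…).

1. drop(b,f)  →  {at(b), linked(b), linked(c), linked(d), near(d), near(f), on(b), on(f)}
2. drop(e,d)  →  {at(b), at(e), linked(b), linked(c), near(d), near(f), on(b), on(e), on(f)}

drop(b,f); drop(e,d)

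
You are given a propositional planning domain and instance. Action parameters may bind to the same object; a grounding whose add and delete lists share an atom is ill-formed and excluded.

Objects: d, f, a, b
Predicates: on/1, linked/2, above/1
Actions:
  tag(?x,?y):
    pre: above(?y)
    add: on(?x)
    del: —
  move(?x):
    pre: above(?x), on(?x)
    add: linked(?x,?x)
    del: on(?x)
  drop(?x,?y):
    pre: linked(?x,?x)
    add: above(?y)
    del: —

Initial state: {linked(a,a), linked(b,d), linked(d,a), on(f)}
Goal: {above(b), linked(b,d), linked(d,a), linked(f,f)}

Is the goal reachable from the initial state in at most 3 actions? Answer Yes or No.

Yes

1. drop(a,f)  →  {above(f), linked(a,a), linked(b,d), linked(d,a), on(f)}
2. move(f)  →  {above(f), linked(a,a), linked(b,d), linked(d,a), linked(f,f)}
3. drop(f,b)  →  {above(b), above(f), linked(a,a), linked(b,d), linked(d,a), linked(f,f)}
optimal plan length = 3; 3 ≤ 3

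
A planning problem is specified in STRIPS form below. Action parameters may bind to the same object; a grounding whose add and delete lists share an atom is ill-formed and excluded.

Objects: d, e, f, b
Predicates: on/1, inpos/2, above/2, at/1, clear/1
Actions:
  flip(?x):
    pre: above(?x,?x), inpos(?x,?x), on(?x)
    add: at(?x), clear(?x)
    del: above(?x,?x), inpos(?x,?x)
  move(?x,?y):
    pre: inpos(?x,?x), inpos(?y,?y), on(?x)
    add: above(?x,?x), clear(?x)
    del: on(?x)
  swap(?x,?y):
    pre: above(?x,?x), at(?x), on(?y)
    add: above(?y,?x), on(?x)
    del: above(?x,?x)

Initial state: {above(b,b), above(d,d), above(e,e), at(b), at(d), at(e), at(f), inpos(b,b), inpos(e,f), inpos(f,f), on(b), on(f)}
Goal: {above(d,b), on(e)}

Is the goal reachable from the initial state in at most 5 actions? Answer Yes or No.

Yes

1. swap(d,f)  →  {above(b,b), above(e,e), above(f,d), at(b), at(d), at(e), at(f), inpos(b,b), inpos(e,f), inpos(f,f), on(b), on(d), on(f)}
2. swap(e,d)  →  {above(b,b), above(d,e), above(f,d), at(b), at(d), at(e), at(f), inpos(b,b), inpos(e,f), inpos(f,f), on(b), on(d), on(e), on(f)}
3. swap(b,d)  →  {above(d,b), above(d,e), above(f,d), at(b), at(d), at(e), at(f), inpos(b,b), inpos(e,f), inpos(f,f), on(b), on(d), on(e), on(f)}
optimal plan length = 3; 3 ≤ 5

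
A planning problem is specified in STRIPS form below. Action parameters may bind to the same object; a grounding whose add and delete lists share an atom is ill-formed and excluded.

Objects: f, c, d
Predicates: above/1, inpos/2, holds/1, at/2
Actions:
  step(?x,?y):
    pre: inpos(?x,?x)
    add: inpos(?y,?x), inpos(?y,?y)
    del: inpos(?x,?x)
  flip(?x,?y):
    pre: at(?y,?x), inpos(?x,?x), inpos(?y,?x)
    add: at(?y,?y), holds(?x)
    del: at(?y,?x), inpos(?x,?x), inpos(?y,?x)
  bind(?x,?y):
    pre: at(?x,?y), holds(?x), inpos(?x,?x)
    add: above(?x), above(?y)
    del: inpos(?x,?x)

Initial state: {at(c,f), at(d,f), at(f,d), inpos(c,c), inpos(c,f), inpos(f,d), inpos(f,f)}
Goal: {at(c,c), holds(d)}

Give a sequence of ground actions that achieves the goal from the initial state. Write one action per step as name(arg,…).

1. step(c,d)  →  {at(c,f), at(d,f), at(f,d), inpos(c,f), inpos(d,c), inpos(d,d), inpos(f,d), inpos(f,f)}
2. flip(f,c)  →  {at(c,c), at(d,f), at(f,d), holds(f), inpos(d,c), inpos(d,d), inpos(f,d)}
3. flip(d,f)  →  {at(c,c), at(d,f), at(f,f), holds(d), holds(f), inpos(d,c)}

step(c,d); flip(f,c); flip(d,f)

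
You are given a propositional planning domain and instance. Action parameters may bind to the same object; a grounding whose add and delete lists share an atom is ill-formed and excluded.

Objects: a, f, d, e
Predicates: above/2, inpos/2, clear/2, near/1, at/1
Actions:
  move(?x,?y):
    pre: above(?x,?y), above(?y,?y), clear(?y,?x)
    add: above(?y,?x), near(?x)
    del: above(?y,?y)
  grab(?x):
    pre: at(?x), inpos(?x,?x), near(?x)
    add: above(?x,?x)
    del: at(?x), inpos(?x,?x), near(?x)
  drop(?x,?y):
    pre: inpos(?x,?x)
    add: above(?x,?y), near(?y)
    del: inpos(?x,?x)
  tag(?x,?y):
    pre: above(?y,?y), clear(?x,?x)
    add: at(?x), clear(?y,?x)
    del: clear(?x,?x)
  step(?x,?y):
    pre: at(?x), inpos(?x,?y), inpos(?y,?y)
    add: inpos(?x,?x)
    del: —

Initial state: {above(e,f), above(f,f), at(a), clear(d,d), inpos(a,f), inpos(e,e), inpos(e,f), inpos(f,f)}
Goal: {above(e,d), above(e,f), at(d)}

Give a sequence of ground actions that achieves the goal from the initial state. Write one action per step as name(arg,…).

drop(e,d); tag(d,f)

1. drop(e,d)  →  {above(e,d), above(e,f), above(f,f), at(a), clear(d,d), inpos(a,f), inpos(e,f), inpos(f,f), near(d)}
2. tag(d,f)  →  {above(e,d), above(e,f), above(f,f), at(a), at(d), clear(f,d), inpos(a,f), inpos(e,f), inpos(f,f), near(d)}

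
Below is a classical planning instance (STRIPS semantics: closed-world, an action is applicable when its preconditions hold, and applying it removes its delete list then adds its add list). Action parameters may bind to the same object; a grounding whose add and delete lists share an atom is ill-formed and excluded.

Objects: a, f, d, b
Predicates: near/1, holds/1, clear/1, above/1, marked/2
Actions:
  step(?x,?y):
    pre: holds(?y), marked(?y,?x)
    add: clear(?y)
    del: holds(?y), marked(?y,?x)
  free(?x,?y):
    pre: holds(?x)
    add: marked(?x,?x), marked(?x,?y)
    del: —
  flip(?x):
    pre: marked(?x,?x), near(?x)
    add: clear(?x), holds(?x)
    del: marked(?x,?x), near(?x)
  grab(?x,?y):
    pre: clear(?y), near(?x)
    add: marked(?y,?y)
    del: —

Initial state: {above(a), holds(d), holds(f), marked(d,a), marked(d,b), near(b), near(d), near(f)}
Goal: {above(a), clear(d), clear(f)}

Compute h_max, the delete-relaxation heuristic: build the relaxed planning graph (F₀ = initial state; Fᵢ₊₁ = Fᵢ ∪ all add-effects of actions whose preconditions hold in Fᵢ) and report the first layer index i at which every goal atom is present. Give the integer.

2

F0 = init (8 atoms)
F1 = F0 ∪ {clear(d), marked(d,d), marked(d,f), marked(f,a), marked(f,b), marked(f,d), marked(f,f)}  (15 atoms)
F2 = F1 ∪ {clear(f)}  (16 atoms)
goal ⊆ F2  ⇒  h_max = 2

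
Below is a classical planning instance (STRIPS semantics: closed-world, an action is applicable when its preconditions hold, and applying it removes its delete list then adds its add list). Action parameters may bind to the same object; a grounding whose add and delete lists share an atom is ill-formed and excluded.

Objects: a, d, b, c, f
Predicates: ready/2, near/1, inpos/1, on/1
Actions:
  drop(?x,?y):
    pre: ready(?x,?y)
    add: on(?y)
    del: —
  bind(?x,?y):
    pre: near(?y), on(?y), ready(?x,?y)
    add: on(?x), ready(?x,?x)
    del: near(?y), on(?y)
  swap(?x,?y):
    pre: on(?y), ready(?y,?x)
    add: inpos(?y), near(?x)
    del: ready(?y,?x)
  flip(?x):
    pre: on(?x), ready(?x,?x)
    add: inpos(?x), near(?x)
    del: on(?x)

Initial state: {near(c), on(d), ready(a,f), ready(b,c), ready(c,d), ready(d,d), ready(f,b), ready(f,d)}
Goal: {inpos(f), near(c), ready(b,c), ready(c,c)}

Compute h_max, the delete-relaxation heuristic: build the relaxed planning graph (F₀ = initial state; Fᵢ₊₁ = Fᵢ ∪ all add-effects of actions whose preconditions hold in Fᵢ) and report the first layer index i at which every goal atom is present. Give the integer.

F0 = init (8 atoms)
F1 = F0 ∪ {inpos(d), near(d), on(b), on(c), on(f)}  (13 atoms)
F2 = F1 ∪ {inpos(b), inpos(c), inpos(f), near(b), ready(b,b), ready(c,c), ready(f,f)}  (20 atoms)
goal ⊆ F2  ⇒  h_max = 2

2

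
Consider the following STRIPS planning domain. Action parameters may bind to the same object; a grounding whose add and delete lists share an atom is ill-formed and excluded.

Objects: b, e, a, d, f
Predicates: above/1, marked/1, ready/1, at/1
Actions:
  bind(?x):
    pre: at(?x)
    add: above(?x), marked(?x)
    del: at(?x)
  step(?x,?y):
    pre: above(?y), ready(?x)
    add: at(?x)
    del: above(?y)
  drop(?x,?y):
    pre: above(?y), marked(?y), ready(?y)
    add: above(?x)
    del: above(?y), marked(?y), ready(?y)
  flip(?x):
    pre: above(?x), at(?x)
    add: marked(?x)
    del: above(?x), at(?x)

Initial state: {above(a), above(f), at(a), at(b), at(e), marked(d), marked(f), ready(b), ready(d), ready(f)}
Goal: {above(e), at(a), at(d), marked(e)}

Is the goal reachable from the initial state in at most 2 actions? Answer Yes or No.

Yes

1. bind(e)  →  {above(a), above(e), above(f), at(a), at(b), marked(d), marked(e), marked(f), ready(b), ready(d), ready(f)}
2. step(d,a)  →  {above(e), above(f), at(a), at(b), at(d), marked(d), marked(e), marked(f), ready(b), ready(d), ready(f)}
optimal plan length = 2; 2 ≤ 2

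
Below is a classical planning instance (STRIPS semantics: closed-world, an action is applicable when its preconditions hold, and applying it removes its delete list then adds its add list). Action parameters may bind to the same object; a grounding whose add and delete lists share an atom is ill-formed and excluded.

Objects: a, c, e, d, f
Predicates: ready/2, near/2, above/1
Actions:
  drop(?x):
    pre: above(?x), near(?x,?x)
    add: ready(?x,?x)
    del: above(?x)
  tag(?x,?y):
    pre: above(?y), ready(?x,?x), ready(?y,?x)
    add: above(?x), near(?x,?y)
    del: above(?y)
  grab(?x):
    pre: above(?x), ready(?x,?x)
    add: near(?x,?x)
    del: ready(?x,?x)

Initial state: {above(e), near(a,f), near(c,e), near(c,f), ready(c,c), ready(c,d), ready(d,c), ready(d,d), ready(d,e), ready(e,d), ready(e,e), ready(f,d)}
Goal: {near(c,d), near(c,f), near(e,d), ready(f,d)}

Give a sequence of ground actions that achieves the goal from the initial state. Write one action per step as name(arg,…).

1. tag(d,e)  →  {above(d), near(a,f), near(c,e), near(c,f), near(d,e), ready(c,c), ready(c,d), ready(d,c), ready(d,d), ready(d,e), ready(e,d), ready(e,e), ready(f,d)}
2. tag(c,d)  →  {above(c), near(a,f), near(c,d), near(c,e), near(c,f), near(d,e), ready(c,c), ready(c,d), ready(d,c), ready(d,d), ready(d,e), ready(e,d), ready(e,e), ready(f,d)}
3. tag(d,c)  →  {above(d), near(a,f), near(c,d), near(c,e), near(c,f), near(d,c), near(d,e), ready(c,c), ready(c,d), ready(d,c), ready(d,d), ready(d,e), ready(e,d), ready(e,e), ready(f,d)}
4. tag(e,d)  →  {above(e), near(a,f), near(c,d), near(c,e), near(c,f), near(d,c), near(d,e), near(e,d), ready(c,c), ready(c,d), ready(d,c), ready(d,d), ready(d,e), ready(e,d), ready(e,e), ready(f,d)}

tag(d,e); tag(c,d); tag(d,c); tag(e,d)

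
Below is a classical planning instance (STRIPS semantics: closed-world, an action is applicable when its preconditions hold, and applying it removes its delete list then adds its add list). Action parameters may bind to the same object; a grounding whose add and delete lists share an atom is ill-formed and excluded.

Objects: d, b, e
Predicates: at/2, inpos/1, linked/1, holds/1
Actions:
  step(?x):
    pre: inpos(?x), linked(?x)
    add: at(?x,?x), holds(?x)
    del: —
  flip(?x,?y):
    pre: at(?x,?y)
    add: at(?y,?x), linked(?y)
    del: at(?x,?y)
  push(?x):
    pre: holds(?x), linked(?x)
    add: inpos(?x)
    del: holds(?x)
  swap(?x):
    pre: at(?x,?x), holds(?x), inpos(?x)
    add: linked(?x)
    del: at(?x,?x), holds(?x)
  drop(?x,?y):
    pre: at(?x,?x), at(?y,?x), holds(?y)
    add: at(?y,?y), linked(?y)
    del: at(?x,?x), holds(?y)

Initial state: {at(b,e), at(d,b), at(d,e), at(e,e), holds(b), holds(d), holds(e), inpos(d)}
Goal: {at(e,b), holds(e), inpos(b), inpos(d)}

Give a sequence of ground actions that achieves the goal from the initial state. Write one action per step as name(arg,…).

1. flip(d,b)  →  {at(b,d), at(b,e), at(d,e), at(e,e), holds(b), holds(d), holds(e), inpos(d), linked(b)}
2. flip(b,e)  →  {at(b,d), at(d,e), at(e,b), at(e,e), holds(b), holds(d), holds(e), inpos(d), linked(b), linked(e)}
3. push(b)  →  {at(b,d), at(d,e), at(e,b), at(e,e), holds(d), holds(e), inpos(b), inpos(d), linked(b), linked(e)}

flip(d,b); flip(b,e); push(b)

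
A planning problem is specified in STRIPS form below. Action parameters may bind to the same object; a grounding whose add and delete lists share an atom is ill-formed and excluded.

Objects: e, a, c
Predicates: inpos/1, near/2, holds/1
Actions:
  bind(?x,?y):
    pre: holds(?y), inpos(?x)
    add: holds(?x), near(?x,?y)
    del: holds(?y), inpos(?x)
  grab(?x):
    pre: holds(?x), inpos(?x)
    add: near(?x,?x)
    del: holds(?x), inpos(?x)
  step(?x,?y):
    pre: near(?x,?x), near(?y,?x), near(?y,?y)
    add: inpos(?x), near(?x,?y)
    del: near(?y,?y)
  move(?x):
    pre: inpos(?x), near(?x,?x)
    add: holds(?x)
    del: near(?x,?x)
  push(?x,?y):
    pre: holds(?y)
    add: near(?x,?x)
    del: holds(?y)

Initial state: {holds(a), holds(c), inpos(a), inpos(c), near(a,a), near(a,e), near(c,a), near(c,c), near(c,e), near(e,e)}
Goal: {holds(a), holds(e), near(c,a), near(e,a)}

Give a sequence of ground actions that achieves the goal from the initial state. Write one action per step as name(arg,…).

step(e,a); bind(e,c)

1. step(e,a)  →  {holds(a), holds(c), inpos(a), inpos(c), inpos(e), near(a,e), near(c,a), near(c,c), near(c,e), near(e,a), near(e,e)}
2. bind(e,c)  →  {holds(a), holds(e), inpos(a), inpos(c), near(a,e), near(c,a), near(c,c), near(c,e), near(e,a), near(e,c), near(e,e)}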